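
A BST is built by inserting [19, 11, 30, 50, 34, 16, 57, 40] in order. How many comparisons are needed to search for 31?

Search path for 31: 19 -> 30 -> 50 -> 34
Found: False
Comparisons: 4


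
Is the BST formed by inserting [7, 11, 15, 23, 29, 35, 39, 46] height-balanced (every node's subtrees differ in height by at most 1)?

Tree (level-order array): [7, None, 11, None, 15, None, 23, None, 29, None, 35, None, 39, None, 46]
Definition: a tree is height-balanced if, at every node, |h(left) - h(right)| <= 1 (empty subtree has height -1).
Bottom-up per-node check:
  node 46: h_left=-1, h_right=-1, diff=0 [OK], height=0
  node 39: h_left=-1, h_right=0, diff=1 [OK], height=1
  node 35: h_left=-1, h_right=1, diff=2 [FAIL (|-1-1|=2 > 1)], height=2
  node 29: h_left=-1, h_right=2, diff=3 [FAIL (|-1-2|=3 > 1)], height=3
  node 23: h_left=-1, h_right=3, diff=4 [FAIL (|-1-3|=4 > 1)], height=4
  node 15: h_left=-1, h_right=4, diff=5 [FAIL (|-1-4|=5 > 1)], height=5
  node 11: h_left=-1, h_right=5, diff=6 [FAIL (|-1-5|=6 > 1)], height=6
  node 7: h_left=-1, h_right=6, diff=7 [FAIL (|-1-6|=7 > 1)], height=7
Node 35 violates the condition: |-1 - 1| = 2 > 1.
Result: Not balanced


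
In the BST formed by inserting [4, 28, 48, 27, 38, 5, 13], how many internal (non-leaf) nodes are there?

Tree built from: [4, 28, 48, 27, 38, 5, 13]
Tree (level-order array): [4, None, 28, 27, 48, 5, None, 38, None, None, 13]
Rule: An internal node has at least one child.
Per-node child counts:
  node 4: 1 child(ren)
  node 28: 2 child(ren)
  node 27: 1 child(ren)
  node 5: 1 child(ren)
  node 13: 0 child(ren)
  node 48: 1 child(ren)
  node 38: 0 child(ren)
Matching nodes: [4, 28, 27, 5, 48]
Count of internal (non-leaf) nodes: 5


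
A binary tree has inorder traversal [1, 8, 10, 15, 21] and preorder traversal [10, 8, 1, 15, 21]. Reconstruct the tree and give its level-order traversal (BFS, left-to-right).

Inorder:  [1, 8, 10, 15, 21]
Preorder: [10, 8, 1, 15, 21]
Algorithm: preorder visits root first, so consume preorder in order;
for each root, split the current inorder slice at that value into
left-subtree inorder and right-subtree inorder, then recurse.
Recursive splits:
  root=10; inorder splits into left=[1, 8], right=[15, 21]
  root=8; inorder splits into left=[1], right=[]
  root=1; inorder splits into left=[], right=[]
  root=15; inorder splits into left=[], right=[21]
  root=21; inorder splits into left=[], right=[]
Reconstructed level-order: [10, 8, 15, 1, 21]


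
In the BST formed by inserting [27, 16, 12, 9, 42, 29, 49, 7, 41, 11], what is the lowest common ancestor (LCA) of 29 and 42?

Tree insertion order: [27, 16, 12, 9, 42, 29, 49, 7, 41, 11]
Tree (level-order array): [27, 16, 42, 12, None, 29, 49, 9, None, None, 41, None, None, 7, 11]
In a BST, the LCA of p=29, q=42 is the first node v on the
root-to-leaf path with p <= v <= q (go left if both < v, right if both > v).
Walk from root:
  at 27: both 29 and 42 > 27, go right
  at 42: 29 <= 42 <= 42, this is the LCA
LCA = 42


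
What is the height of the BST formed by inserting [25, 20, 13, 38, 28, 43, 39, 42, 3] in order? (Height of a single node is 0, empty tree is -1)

Insertion order: [25, 20, 13, 38, 28, 43, 39, 42, 3]
Tree (level-order array): [25, 20, 38, 13, None, 28, 43, 3, None, None, None, 39, None, None, None, None, 42]
Compute height bottom-up (empty subtree = -1):
  height(3) = 1 + max(-1, -1) = 0
  height(13) = 1 + max(0, -1) = 1
  height(20) = 1 + max(1, -1) = 2
  height(28) = 1 + max(-1, -1) = 0
  height(42) = 1 + max(-1, -1) = 0
  height(39) = 1 + max(-1, 0) = 1
  height(43) = 1 + max(1, -1) = 2
  height(38) = 1 + max(0, 2) = 3
  height(25) = 1 + max(2, 3) = 4
Height = 4


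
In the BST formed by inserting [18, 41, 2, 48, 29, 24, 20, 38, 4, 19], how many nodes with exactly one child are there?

Tree built from: [18, 41, 2, 48, 29, 24, 20, 38, 4, 19]
Tree (level-order array): [18, 2, 41, None, 4, 29, 48, None, None, 24, 38, None, None, 20, None, None, None, 19]
Rule: These are nodes with exactly 1 non-null child.
Per-node child counts:
  node 18: 2 child(ren)
  node 2: 1 child(ren)
  node 4: 0 child(ren)
  node 41: 2 child(ren)
  node 29: 2 child(ren)
  node 24: 1 child(ren)
  node 20: 1 child(ren)
  node 19: 0 child(ren)
  node 38: 0 child(ren)
  node 48: 0 child(ren)
Matching nodes: [2, 24, 20]
Count of nodes with exactly one child: 3


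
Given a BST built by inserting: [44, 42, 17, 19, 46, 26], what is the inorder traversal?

Tree insertion order: [44, 42, 17, 19, 46, 26]
Tree (level-order array): [44, 42, 46, 17, None, None, None, None, 19, None, 26]
Inorder traversal: [17, 19, 26, 42, 44, 46]


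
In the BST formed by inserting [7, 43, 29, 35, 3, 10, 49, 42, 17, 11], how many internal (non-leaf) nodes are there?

Tree built from: [7, 43, 29, 35, 3, 10, 49, 42, 17, 11]
Tree (level-order array): [7, 3, 43, None, None, 29, 49, 10, 35, None, None, None, 17, None, 42, 11]
Rule: An internal node has at least one child.
Per-node child counts:
  node 7: 2 child(ren)
  node 3: 0 child(ren)
  node 43: 2 child(ren)
  node 29: 2 child(ren)
  node 10: 1 child(ren)
  node 17: 1 child(ren)
  node 11: 0 child(ren)
  node 35: 1 child(ren)
  node 42: 0 child(ren)
  node 49: 0 child(ren)
Matching nodes: [7, 43, 29, 10, 17, 35]
Count of internal (non-leaf) nodes: 6


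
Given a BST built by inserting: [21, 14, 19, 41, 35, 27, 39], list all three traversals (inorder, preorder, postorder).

Tree insertion order: [21, 14, 19, 41, 35, 27, 39]
Tree (level-order array): [21, 14, 41, None, 19, 35, None, None, None, 27, 39]
Inorder (L, root, R): [14, 19, 21, 27, 35, 39, 41]
Preorder (root, L, R): [21, 14, 19, 41, 35, 27, 39]
Postorder (L, R, root): [19, 14, 27, 39, 35, 41, 21]


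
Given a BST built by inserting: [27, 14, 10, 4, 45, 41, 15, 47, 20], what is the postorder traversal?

Tree insertion order: [27, 14, 10, 4, 45, 41, 15, 47, 20]
Tree (level-order array): [27, 14, 45, 10, 15, 41, 47, 4, None, None, 20]
Postorder traversal: [4, 10, 20, 15, 14, 41, 47, 45, 27]


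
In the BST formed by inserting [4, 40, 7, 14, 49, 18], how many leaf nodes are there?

Tree built from: [4, 40, 7, 14, 49, 18]
Tree (level-order array): [4, None, 40, 7, 49, None, 14, None, None, None, 18]
Rule: A leaf has 0 children.
Per-node child counts:
  node 4: 1 child(ren)
  node 40: 2 child(ren)
  node 7: 1 child(ren)
  node 14: 1 child(ren)
  node 18: 0 child(ren)
  node 49: 0 child(ren)
Matching nodes: [18, 49]
Count of leaf nodes: 2


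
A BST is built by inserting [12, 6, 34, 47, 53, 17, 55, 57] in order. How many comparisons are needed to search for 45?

Search path for 45: 12 -> 34 -> 47
Found: False
Comparisons: 3


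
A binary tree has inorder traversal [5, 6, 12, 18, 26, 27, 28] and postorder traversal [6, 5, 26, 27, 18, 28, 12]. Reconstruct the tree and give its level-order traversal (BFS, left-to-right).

Inorder:   [5, 6, 12, 18, 26, 27, 28]
Postorder: [6, 5, 26, 27, 18, 28, 12]
Algorithm: postorder visits root last, so walk postorder right-to-left;
each value is the root of the current inorder slice — split it at that
value, recurse on the right subtree first, then the left.
Recursive splits:
  root=12; inorder splits into left=[5, 6], right=[18, 26, 27, 28]
  root=28; inorder splits into left=[18, 26, 27], right=[]
  root=18; inorder splits into left=[], right=[26, 27]
  root=27; inorder splits into left=[26], right=[]
  root=26; inorder splits into left=[], right=[]
  root=5; inorder splits into left=[], right=[6]
  root=6; inorder splits into left=[], right=[]
Reconstructed level-order: [12, 5, 28, 6, 18, 27, 26]


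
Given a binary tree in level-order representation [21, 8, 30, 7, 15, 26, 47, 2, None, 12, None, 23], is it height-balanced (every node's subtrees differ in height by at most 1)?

Tree (level-order array): [21, 8, 30, 7, 15, 26, 47, 2, None, 12, None, 23]
Definition: a tree is height-balanced if, at every node, |h(left) - h(right)| <= 1 (empty subtree has height -1).
Bottom-up per-node check:
  node 2: h_left=-1, h_right=-1, diff=0 [OK], height=0
  node 7: h_left=0, h_right=-1, diff=1 [OK], height=1
  node 12: h_left=-1, h_right=-1, diff=0 [OK], height=0
  node 15: h_left=0, h_right=-1, diff=1 [OK], height=1
  node 8: h_left=1, h_right=1, diff=0 [OK], height=2
  node 23: h_left=-1, h_right=-1, diff=0 [OK], height=0
  node 26: h_left=0, h_right=-1, diff=1 [OK], height=1
  node 47: h_left=-1, h_right=-1, diff=0 [OK], height=0
  node 30: h_left=1, h_right=0, diff=1 [OK], height=2
  node 21: h_left=2, h_right=2, diff=0 [OK], height=3
All nodes satisfy the balance condition.
Result: Balanced


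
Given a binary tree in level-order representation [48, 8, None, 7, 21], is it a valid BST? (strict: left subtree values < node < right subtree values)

Level-order array: [48, 8, None, 7, 21]
Validate using subtree bounds (lo, hi): at each node, require lo < value < hi,
then recurse left with hi=value and right with lo=value.
Preorder trace (stopping at first violation):
  at node 48 with bounds (-inf, +inf): OK
  at node 8 with bounds (-inf, 48): OK
  at node 7 with bounds (-inf, 8): OK
  at node 21 with bounds (8, 48): OK
No violation found at any node.
Result: Valid BST


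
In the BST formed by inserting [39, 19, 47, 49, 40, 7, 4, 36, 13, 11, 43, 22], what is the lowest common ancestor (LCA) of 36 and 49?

Tree insertion order: [39, 19, 47, 49, 40, 7, 4, 36, 13, 11, 43, 22]
Tree (level-order array): [39, 19, 47, 7, 36, 40, 49, 4, 13, 22, None, None, 43, None, None, None, None, 11]
In a BST, the LCA of p=36, q=49 is the first node v on the
root-to-leaf path with p <= v <= q (go left if both < v, right if both > v).
Walk from root:
  at 39: 36 <= 39 <= 49, this is the LCA
LCA = 39


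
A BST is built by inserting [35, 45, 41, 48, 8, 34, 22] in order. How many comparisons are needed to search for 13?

Search path for 13: 35 -> 8 -> 34 -> 22
Found: False
Comparisons: 4


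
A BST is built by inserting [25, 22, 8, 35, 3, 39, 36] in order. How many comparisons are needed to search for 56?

Search path for 56: 25 -> 35 -> 39
Found: False
Comparisons: 3


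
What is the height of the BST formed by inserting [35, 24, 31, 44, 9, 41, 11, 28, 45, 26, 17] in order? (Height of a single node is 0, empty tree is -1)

Insertion order: [35, 24, 31, 44, 9, 41, 11, 28, 45, 26, 17]
Tree (level-order array): [35, 24, 44, 9, 31, 41, 45, None, 11, 28, None, None, None, None, None, None, 17, 26]
Compute height bottom-up (empty subtree = -1):
  height(17) = 1 + max(-1, -1) = 0
  height(11) = 1 + max(-1, 0) = 1
  height(9) = 1 + max(-1, 1) = 2
  height(26) = 1 + max(-1, -1) = 0
  height(28) = 1 + max(0, -1) = 1
  height(31) = 1 + max(1, -1) = 2
  height(24) = 1 + max(2, 2) = 3
  height(41) = 1 + max(-1, -1) = 0
  height(45) = 1 + max(-1, -1) = 0
  height(44) = 1 + max(0, 0) = 1
  height(35) = 1 + max(3, 1) = 4
Height = 4


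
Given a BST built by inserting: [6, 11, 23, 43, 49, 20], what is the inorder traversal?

Tree insertion order: [6, 11, 23, 43, 49, 20]
Tree (level-order array): [6, None, 11, None, 23, 20, 43, None, None, None, 49]
Inorder traversal: [6, 11, 20, 23, 43, 49]


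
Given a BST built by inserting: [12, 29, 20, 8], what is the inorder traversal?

Tree insertion order: [12, 29, 20, 8]
Tree (level-order array): [12, 8, 29, None, None, 20]
Inorder traversal: [8, 12, 20, 29]


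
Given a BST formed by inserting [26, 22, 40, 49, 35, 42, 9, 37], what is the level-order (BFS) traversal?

Tree insertion order: [26, 22, 40, 49, 35, 42, 9, 37]
Tree (level-order array): [26, 22, 40, 9, None, 35, 49, None, None, None, 37, 42]
BFS from the root, enqueuing left then right child of each popped node:
  queue [26] -> pop 26, enqueue [22, 40], visited so far: [26]
  queue [22, 40] -> pop 22, enqueue [9], visited so far: [26, 22]
  queue [40, 9] -> pop 40, enqueue [35, 49], visited so far: [26, 22, 40]
  queue [9, 35, 49] -> pop 9, enqueue [none], visited so far: [26, 22, 40, 9]
  queue [35, 49] -> pop 35, enqueue [37], visited so far: [26, 22, 40, 9, 35]
  queue [49, 37] -> pop 49, enqueue [42], visited so far: [26, 22, 40, 9, 35, 49]
  queue [37, 42] -> pop 37, enqueue [none], visited so far: [26, 22, 40, 9, 35, 49, 37]
  queue [42] -> pop 42, enqueue [none], visited so far: [26, 22, 40, 9, 35, 49, 37, 42]
Result: [26, 22, 40, 9, 35, 49, 37, 42]


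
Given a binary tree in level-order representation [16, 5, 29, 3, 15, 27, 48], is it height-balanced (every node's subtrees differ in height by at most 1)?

Tree (level-order array): [16, 5, 29, 3, 15, 27, 48]
Definition: a tree is height-balanced if, at every node, |h(left) - h(right)| <= 1 (empty subtree has height -1).
Bottom-up per-node check:
  node 3: h_left=-1, h_right=-1, diff=0 [OK], height=0
  node 15: h_left=-1, h_right=-1, diff=0 [OK], height=0
  node 5: h_left=0, h_right=0, diff=0 [OK], height=1
  node 27: h_left=-1, h_right=-1, diff=0 [OK], height=0
  node 48: h_left=-1, h_right=-1, diff=0 [OK], height=0
  node 29: h_left=0, h_right=0, diff=0 [OK], height=1
  node 16: h_left=1, h_right=1, diff=0 [OK], height=2
All nodes satisfy the balance condition.
Result: Balanced


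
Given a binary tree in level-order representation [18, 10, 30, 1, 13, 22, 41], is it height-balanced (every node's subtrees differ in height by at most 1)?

Tree (level-order array): [18, 10, 30, 1, 13, 22, 41]
Definition: a tree is height-balanced if, at every node, |h(left) - h(right)| <= 1 (empty subtree has height -1).
Bottom-up per-node check:
  node 1: h_left=-1, h_right=-1, diff=0 [OK], height=0
  node 13: h_left=-1, h_right=-1, diff=0 [OK], height=0
  node 10: h_left=0, h_right=0, diff=0 [OK], height=1
  node 22: h_left=-1, h_right=-1, diff=0 [OK], height=0
  node 41: h_left=-1, h_right=-1, diff=0 [OK], height=0
  node 30: h_left=0, h_right=0, diff=0 [OK], height=1
  node 18: h_left=1, h_right=1, diff=0 [OK], height=2
All nodes satisfy the balance condition.
Result: Balanced


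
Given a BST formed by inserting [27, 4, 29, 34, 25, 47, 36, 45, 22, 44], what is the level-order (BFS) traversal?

Tree insertion order: [27, 4, 29, 34, 25, 47, 36, 45, 22, 44]
Tree (level-order array): [27, 4, 29, None, 25, None, 34, 22, None, None, 47, None, None, 36, None, None, 45, 44]
BFS from the root, enqueuing left then right child of each popped node:
  queue [27] -> pop 27, enqueue [4, 29], visited so far: [27]
  queue [4, 29] -> pop 4, enqueue [25], visited so far: [27, 4]
  queue [29, 25] -> pop 29, enqueue [34], visited so far: [27, 4, 29]
  queue [25, 34] -> pop 25, enqueue [22], visited so far: [27, 4, 29, 25]
  queue [34, 22] -> pop 34, enqueue [47], visited so far: [27, 4, 29, 25, 34]
  queue [22, 47] -> pop 22, enqueue [none], visited so far: [27, 4, 29, 25, 34, 22]
  queue [47] -> pop 47, enqueue [36], visited so far: [27, 4, 29, 25, 34, 22, 47]
  queue [36] -> pop 36, enqueue [45], visited so far: [27, 4, 29, 25, 34, 22, 47, 36]
  queue [45] -> pop 45, enqueue [44], visited so far: [27, 4, 29, 25, 34, 22, 47, 36, 45]
  queue [44] -> pop 44, enqueue [none], visited so far: [27, 4, 29, 25, 34, 22, 47, 36, 45, 44]
Result: [27, 4, 29, 25, 34, 22, 47, 36, 45, 44]


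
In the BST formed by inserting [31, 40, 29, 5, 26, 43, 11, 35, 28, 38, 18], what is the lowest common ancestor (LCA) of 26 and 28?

Tree insertion order: [31, 40, 29, 5, 26, 43, 11, 35, 28, 38, 18]
Tree (level-order array): [31, 29, 40, 5, None, 35, 43, None, 26, None, 38, None, None, 11, 28, None, None, None, 18]
In a BST, the LCA of p=26, q=28 is the first node v on the
root-to-leaf path with p <= v <= q (go left if both < v, right if both > v).
Walk from root:
  at 31: both 26 and 28 < 31, go left
  at 29: both 26 and 28 < 29, go left
  at 5: both 26 and 28 > 5, go right
  at 26: 26 <= 26 <= 28, this is the LCA
LCA = 26


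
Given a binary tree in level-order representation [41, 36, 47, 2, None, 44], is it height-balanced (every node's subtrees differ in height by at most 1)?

Tree (level-order array): [41, 36, 47, 2, None, 44]
Definition: a tree is height-balanced if, at every node, |h(left) - h(right)| <= 1 (empty subtree has height -1).
Bottom-up per-node check:
  node 2: h_left=-1, h_right=-1, diff=0 [OK], height=0
  node 36: h_left=0, h_right=-1, diff=1 [OK], height=1
  node 44: h_left=-1, h_right=-1, diff=0 [OK], height=0
  node 47: h_left=0, h_right=-1, diff=1 [OK], height=1
  node 41: h_left=1, h_right=1, diff=0 [OK], height=2
All nodes satisfy the balance condition.
Result: Balanced


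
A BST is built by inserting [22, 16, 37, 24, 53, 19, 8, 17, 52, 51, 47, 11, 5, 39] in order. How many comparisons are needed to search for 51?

Search path for 51: 22 -> 37 -> 53 -> 52 -> 51
Found: True
Comparisons: 5


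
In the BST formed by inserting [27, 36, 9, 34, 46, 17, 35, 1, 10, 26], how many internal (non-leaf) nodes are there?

Tree built from: [27, 36, 9, 34, 46, 17, 35, 1, 10, 26]
Tree (level-order array): [27, 9, 36, 1, 17, 34, 46, None, None, 10, 26, None, 35]
Rule: An internal node has at least one child.
Per-node child counts:
  node 27: 2 child(ren)
  node 9: 2 child(ren)
  node 1: 0 child(ren)
  node 17: 2 child(ren)
  node 10: 0 child(ren)
  node 26: 0 child(ren)
  node 36: 2 child(ren)
  node 34: 1 child(ren)
  node 35: 0 child(ren)
  node 46: 0 child(ren)
Matching nodes: [27, 9, 17, 36, 34]
Count of internal (non-leaf) nodes: 5


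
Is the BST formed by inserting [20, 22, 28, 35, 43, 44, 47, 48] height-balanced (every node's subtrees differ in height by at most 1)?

Tree (level-order array): [20, None, 22, None, 28, None, 35, None, 43, None, 44, None, 47, None, 48]
Definition: a tree is height-balanced if, at every node, |h(left) - h(right)| <= 1 (empty subtree has height -1).
Bottom-up per-node check:
  node 48: h_left=-1, h_right=-1, diff=0 [OK], height=0
  node 47: h_left=-1, h_right=0, diff=1 [OK], height=1
  node 44: h_left=-1, h_right=1, diff=2 [FAIL (|-1-1|=2 > 1)], height=2
  node 43: h_left=-1, h_right=2, diff=3 [FAIL (|-1-2|=3 > 1)], height=3
  node 35: h_left=-1, h_right=3, diff=4 [FAIL (|-1-3|=4 > 1)], height=4
  node 28: h_left=-1, h_right=4, diff=5 [FAIL (|-1-4|=5 > 1)], height=5
  node 22: h_left=-1, h_right=5, diff=6 [FAIL (|-1-5|=6 > 1)], height=6
  node 20: h_left=-1, h_right=6, diff=7 [FAIL (|-1-6|=7 > 1)], height=7
Node 44 violates the condition: |-1 - 1| = 2 > 1.
Result: Not balanced


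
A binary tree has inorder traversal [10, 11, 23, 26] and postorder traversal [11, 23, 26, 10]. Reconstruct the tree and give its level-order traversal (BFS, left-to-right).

Inorder:   [10, 11, 23, 26]
Postorder: [11, 23, 26, 10]
Algorithm: postorder visits root last, so walk postorder right-to-left;
each value is the root of the current inorder slice — split it at that
value, recurse on the right subtree first, then the left.
Recursive splits:
  root=10; inorder splits into left=[], right=[11, 23, 26]
  root=26; inorder splits into left=[11, 23], right=[]
  root=23; inorder splits into left=[11], right=[]
  root=11; inorder splits into left=[], right=[]
Reconstructed level-order: [10, 26, 23, 11]


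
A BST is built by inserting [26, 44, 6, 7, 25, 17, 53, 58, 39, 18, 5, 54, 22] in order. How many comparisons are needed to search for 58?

Search path for 58: 26 -> 44 -> 53 -> 58
Found: True
Comparisons: 4


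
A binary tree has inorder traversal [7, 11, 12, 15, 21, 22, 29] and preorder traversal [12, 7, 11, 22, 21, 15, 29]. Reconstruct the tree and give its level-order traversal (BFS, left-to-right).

Inorder:  [7, 11, 12, 15, 21, 22, 29]
Preorder: [12, 7, 11, 22, 21, 15, 29]
Algorithm: preorder visits root first, so consume preorder in order;
for each root, split the current inorder slice at that value into
left-subtree inorder and right-subtree inorder, then recurse.
Recursive splits:
  root=12; inorder splits into left=[7, 11], right=[15, 21, 22, 29]
  root=7; inorder splits into left=[], right=[11]
  root=11; inorder splits into left=[], right=[]
  root=22; inorder splits into left=[15, 21], right=[29]
  root=21; inorder splits into left=[15], right=[]
  root=15; inorder splits into left=[], right=[]
  root=29; inorder splits into left=[], right=[]
Reconstructed level-order: [12, 7, 22, 11, 21, 29, 15]


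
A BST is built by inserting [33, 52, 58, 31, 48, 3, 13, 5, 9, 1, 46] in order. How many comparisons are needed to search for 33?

Search path for 33: 33
Found: True
Comparisons: 1


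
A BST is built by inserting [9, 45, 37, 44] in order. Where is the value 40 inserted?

Starting tree (level order): [9, None, 45, 37, None, None, 44]
Insertion path: 9 -> 45 -> 37 -> 44
Result: insert 40 as left child of 44
Final tree (level order): [9, None, 45, 37, None, None, 44, 40]


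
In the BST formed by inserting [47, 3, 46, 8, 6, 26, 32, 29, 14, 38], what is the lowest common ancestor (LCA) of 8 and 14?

Tree insertion order: [47, 3, 46, 8, 6, 26, 32, 29, 14, 38]
Tree (level-order array): [47, 3, None, None, 46, 8, None, 6, 26, None, None, 14, 32, None, None, 29, 38]
In a BST, the LCA of p=8, q=14 is the first node v on the
root-to-leaf path with p <= v <= q (go left if both < v, right if both > v).
Walk from root:
  at 47: both 8 and 14 < 47, go left
  at 3: both 8 and 14 > 3, go right
  at 46: both 8 and 14 < 46, go left
  at 8: 8 <= 8 <= 14, this is the LCA
LCA = 8


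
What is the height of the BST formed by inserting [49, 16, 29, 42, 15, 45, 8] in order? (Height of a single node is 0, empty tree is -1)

Insertion order: [49, 16, 29, 42, 15, 45, 8]
Tree (level-order array): [49, 16, None, 15, 29, 8, None, None, 42, None, None, None, 45]
Compute height bottom-up (empty subtree = -1):
  height(8) = 1 + max(-1, -1) = 0
  height(15) = 1 + max(0, -1) = 1
  height(45) = 1 + max(-1, -1) = 0
  height(42) = 1 + max(-1, 0) = 1
  height(29) = 1 + max(-1, 1) = 2
  height(16) = 1 + max(1, 2) = 3
  height(49) = 1 + max(3, -1) = 4
Height = 4


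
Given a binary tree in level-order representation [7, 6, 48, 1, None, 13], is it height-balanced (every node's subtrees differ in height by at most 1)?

Tree (level-order array): [7, 6, 48, 1, None, 13]
Definition: a tree is height-balanced if, at every node, |h(left) - h(right)| <= 1 (empty subtree has height -1).
Bottom-up per-node check:
  node 1: h_left=-1, h_right=-1, diff=0 [OK], height=0
  node 6: h_left=0, h_right=-1, diff=1 [OK], height=1
  node 13: h_left=-1, h_right=-1, diff=0 [OK], height=0
  node 48: h_left=0, h_right=-1, diff=1 [OK], height=1
  node 7: h_left=1, h_right=1, diff=0 [OK], height=2
All nodes satisfy the balance condition.
Result: Balanced


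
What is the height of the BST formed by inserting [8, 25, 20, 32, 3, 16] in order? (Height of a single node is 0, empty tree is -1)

Insertion order: [8, 25, 20, 32, 3, 16]
Tree (level-order array): [8, 3, 25, None, None, 20, 32, 16]
Compute height bottom-up (empty subtree = -1):
  height(3) = 1 + max(-1, -1) = 0
  height(16) = 1 + max(-1, -1) = 0
  height(20) = 1 + max(0, -1) = 1
  height(32) = 1 + max(-1, -1) = 0
  height(25) = 1 + max(1, 0) = 2
  height(8) = 1 + max(0, 2) = 3
Height = 3


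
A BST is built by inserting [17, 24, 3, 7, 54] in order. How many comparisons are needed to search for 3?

Search path for 3: 17 -> 3
Found: True
Comparisons: 2


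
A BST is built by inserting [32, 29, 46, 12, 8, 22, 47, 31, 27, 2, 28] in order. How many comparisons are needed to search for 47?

Search path for 47: 32 -> 46 -> 47
Found: True
Comparisons: 3


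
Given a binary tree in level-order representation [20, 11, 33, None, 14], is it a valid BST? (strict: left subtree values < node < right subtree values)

Level-order array: [20, 11, 33, None, 14]
Validate using subtree bounds (lo, hi): at each node, require lo < value < hi,
then recurse left with hi=value and right with lo=value.
Preorder trace (stopping at first violation):
  at node 20 with bounds (-inf, +inf): OK
  at node 11 with bounds (-inf, 20): OK
  at node 14 with bounds (11, 20): OK
  at node 33 with bounds (20, +inf): OK
No violation found at any node.
Result: Valid BST


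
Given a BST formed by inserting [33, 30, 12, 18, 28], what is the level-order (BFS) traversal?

Tree insertion order: [33, 30, 12, 18, 28]
Tree (level-order array): [33, 30, None, 12, None, None, 18, None, 28]
BFS from the root, enqueuing left then right child of each popped node:
  queue [33] -> pop 33, enqueue [30], visited so far: [33]
  queue [30] -> pop 30, enqueue [12], visited so far: [33, 30]
  queue [12] -> pop 12, enqueue [18], visited so far: [33, 30, 12]
  queue [18] -> pop 18, enqueue [28], visited so far: [33, 30, 12, 18]
  queue [28] -> pop 28, enqueue [none], visited so far: [33, 30, 12, 18, 28]
Result: [33, 30, 12, 18, 28]


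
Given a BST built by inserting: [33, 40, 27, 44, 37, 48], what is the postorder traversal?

Tree insertion order: [33, 40, 27, 44, 37, 48]
Tree (level-order array): [33, 27, 40, None, None, 37, 44, None, None, None, 48]
Postorder traversal: [27, 37, 48, 44, 40, 33]


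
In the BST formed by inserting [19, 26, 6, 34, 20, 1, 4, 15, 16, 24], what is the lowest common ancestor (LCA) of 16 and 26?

Tree insertion order: [19, 26, 6, 34, 20, 1, 4, 15, 16, 24]
Tree (level-order array): [19, 6, 26, 1, 15, 20, 34, None, 4, None, 16, None, 24]
In a BST, the LCA of p=16, q=26 is the first node v on the
root-to-leaf path with p <= v <= q (go left if both < v, right if both > v).
Walk from root:
  at 19: 16 <= 19 <= 26, this is the LCA
LCA = 19


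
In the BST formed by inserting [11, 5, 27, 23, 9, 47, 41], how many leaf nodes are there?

Tree built from: [11, 5, 27, 23, 9, 47, 41]
Tree (level-order array): [11, 5, 27, None, 9, 23, 47, None, None, None, None, 41]
Rule: A leaf has 0 children.
Per-node child counts:
  node 11: 2 child(ren)
  node 5: 1 child(ren)
  node 9: 0 child(ren)
  node 27: 2 child(ren)
  node 23: 0 child(ren)
  node 47: 1 child(ren)
  node 41: 0 child(ren)
Matching nodes: [9, 23, 41]
Count of leaf nodes: 3


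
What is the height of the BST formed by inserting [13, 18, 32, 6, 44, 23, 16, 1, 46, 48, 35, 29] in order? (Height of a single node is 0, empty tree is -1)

Insertion order: [13, 18, 32, 6, 44, 23, 16, 1, 46, 48, 35, 29]
Tree (level-order array): [13, 6, 18, 1, None, 16, 32, None, None, None, None, 23, 44, None, 29, 35, 46, None, None, None, None, None, 48]
Compute height bottom-up (empty subtree = -1):
  height(1) = 1 + max(-1, -1) = 0
  height(6) = 1 + max(0, -1) = 1
  height(16) = 1 + max(-1, -1) = 0
  height(29) = 1 + max(-1, -1) = 0
  height(23) = 1 + max(-1, 0) = 1
  height(35) = 1 + max(-1, -1) = 0
  height(48) = 1 + max(-1, -1) = 0
  height(46) = 1 + max(-1, 0) = 1
  height(44) = 1 + max(0, 1) = 2
  height(32) = 1 + max(1, 2) = 3
  height(18) = 1 + max(0, 3) = 4
  height(13) = 1 + max(1, 4) = 5
Height = 5


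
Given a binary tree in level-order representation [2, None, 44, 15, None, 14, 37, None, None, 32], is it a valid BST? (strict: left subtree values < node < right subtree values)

Level-order array: [2, None, 44, 15, None, 14, 37, None, None, 32]
Validate using subtree bounds (lo, hi): at each node, require lo < value < hi,
then recurse left with hi=value and right with lo=value.
Preorder trace (stopping at first violation):
  at node 2 with bounds (-inf, +inf): OK
  at node 44 with bounds (2, +inf): OK
  at node 15 with bounds (2, 44): OK
  at node 14 with bounds (2, 15): OK
  at node 37 with bounds (15, 44): OK
  at node 32 with bounds (15, 37): OK
No violation found at any node.
Result: Valid BST


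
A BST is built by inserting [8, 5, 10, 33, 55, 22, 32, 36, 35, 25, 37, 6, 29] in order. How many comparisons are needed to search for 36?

Search path for 36: 8 -> 10 -> 33 -> 55 -> 36
Found: True
Comparisons: 5


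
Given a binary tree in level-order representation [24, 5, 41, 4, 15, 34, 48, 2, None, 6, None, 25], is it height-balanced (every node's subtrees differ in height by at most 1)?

Tree (level-order array): [24, 5, 41, 4, 15, 34, 48, 2, None, 6, None, 25]
Definition: a tree is height-balanced if, at every node, |h(left) - h(right)| <= 1 (empty subtree has height -1).
Bottom-up per-node check:
  node 2: h_left=-1, h_right=-1, diff=0 [OK], height=0
  node 4: h_left=0, h_right=-1, diff=1 [OK], height=1
  node 6: h_left=-1, h_right=-1, diff=0 [OK], height=0
  node 15: h_left=0, h_right=-1, diff=1 [OK], height=1
  node 5: h_left=1, h_right=1, diff=0 [OK], height=2
  node 25: h_left=-1, h_right=-1, diff=0 [OK], height=0
  node 34: h_left=0, h_right=-1, diff=1 [OK], height=1
  node 48: h_left=-1, h_right=-1, diff=0 [OK], height=0
  node 41: h_left=1, h_right=0, diff=1 [OK], height=2
  node 24: h_left=2, h_right=2, diff=0 [OK], height=3
All nodes satisfy the balance condition.
Result: Balanced


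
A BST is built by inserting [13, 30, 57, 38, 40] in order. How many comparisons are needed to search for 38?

Search path for 38: 13 -> 30 -> 57 -> 38
Found: True
Comparisons: 4


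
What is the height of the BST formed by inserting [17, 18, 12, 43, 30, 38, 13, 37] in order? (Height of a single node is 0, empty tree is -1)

Insertion order: [17, 18, 12, 43, 30, 38, 13, 37]
Tree (level-order array): [17, 12, 18, None, 13, None, 43, None, None, 30, None, None, 38, 37]
Compute height bottom-up (empty subtree = -1):
  height(13) = 1 + max(-1, -1) = 0
  height(12) = 1 + max(-1, 0) = 1
  height(37) = 1 + max(-1, -1) = 0
  height(38) = 1 + max(0, -1) = 1
  height(30) = 1 + max(-1, 1) = 2
  height(43) = 1 + max(2, -1) = 3
  height(18) = 1 + max(-1, 3) = 4
  height(17) = 1 + max(1, 4) = 5
Height = 5


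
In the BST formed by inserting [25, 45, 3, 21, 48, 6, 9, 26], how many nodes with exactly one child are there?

Tree built from: [25, 45, 3, 21, 48, 6, 9, 26]
Tree (level-order array): [25, 3, 45, None, 21, 26, 48, 6, None, None, None, None, None, None, 9]
Rule: These are nodes with exactly 1 non-null child.
Per-node child counts:
  node 25: 2 child(ren)
  node 3: 1 child(ren)
  node 21: 1 child(ren)
  node 6: 1 child(ren)
  node 9: 0 child(ren)
  node 45: 2 child(ren)
  node 26: 0 child(ren)
  node 48: 0 child(ren)
Matching nodes: [3, 21, 6]
Count of nodes with exactly one child: 3


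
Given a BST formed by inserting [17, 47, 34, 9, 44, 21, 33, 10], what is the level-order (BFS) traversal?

Tree insertion order: [17, 47, 34, 9, 44, 21, 33, 10]
Tree (level-order array): [17, 9, 47, None, 10, 34, None, None, None, 21, 44, None, 33]
BFS from the root, enqueuing left then right child of each popped node:
  queue [17] -> pop 17, enqueue [9, 47], visited so far: [17]
  queue [9, 47] -> pop 9, enqueue [10], visited so far: [17, 9]
  queue [47, 10] -> pop 47, enqueue [34], visited so far: [17, 9, 47]
  queue [10, 34] -> pop 10, enqueue [none], visited so far: [17, 9, 47, 10]
  queue [34] -> pop 34, enqueue [21, 44], visited so far: [17, 9, 47, 10, 34]
  queue [21, 44] -> pop 21, enqueue [33], visited so far: [17, 9, 47, 10, 34, 21]
  queue [44, 33] -> pop 44, enqueue [none], visited so far: [17, 9, 47, 10, 34, 21, 44]
  queue [33] -> pop 33, enqueue [none], visited so far: [17, 9, 47, 10, 34, 21, 44, 33]
Result: [17, 9, 47, 10, 34, 21, 44, 33]


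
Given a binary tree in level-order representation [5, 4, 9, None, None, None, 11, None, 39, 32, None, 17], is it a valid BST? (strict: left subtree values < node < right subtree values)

Level-order array: [5, 4, 9, None, None, None, 11, None, 39, 32, None, 17]
Validate using subtree bounds (lo, hi): at each node, require lo < value < hi,
then recurse left with hi=value and right with lo=value.
Preorder trace (stopping at first violation):
  at node 5 with bounds (-inf, +inf): OK
  at node 4 with bounds (-inf, 5): OK
  at node 9 with bounds (5, +inf): OK
  at node 11 with bounds (9, +inf): OK
  at node 39 with bounds (11, +inf): OK
  at node 32 with bounds (11, 39): OK
  at node 17 with bounds (11, 32): OK
No violation found at any node.
Result: Valid BST


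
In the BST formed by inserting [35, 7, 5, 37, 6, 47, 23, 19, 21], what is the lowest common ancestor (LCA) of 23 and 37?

Tree insertion order: [35, 7, 5, 37, 6, 47, 23, 19, 21]
Tree (level-order array): [35, 7, 37, 5, 23, None, 47, None, 6, 19, None, None, None, None, None, None, 21]
In a BST, the LCA of p=23, q=37 is the first node v on the
root-to-leaf path with p <= v <= q (go left if both < v, right if both > v).
Walk from root:
  at 35: 23 <= 35 <= 37, this is the LCA
LCA = 35


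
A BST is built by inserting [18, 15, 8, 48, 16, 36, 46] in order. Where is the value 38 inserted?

Starting tree (level order): [18, 15, 48, 8, 16, 36, None, None, None, None, None, None, 46]
Insertion path: 18 -> 48 -> 36 -> 46
Result: insert 38 as left child of 46
Final tree (level order): [18, 15, 48, 8, 16, 36, None, None, None, None, None, None, 46, 38]


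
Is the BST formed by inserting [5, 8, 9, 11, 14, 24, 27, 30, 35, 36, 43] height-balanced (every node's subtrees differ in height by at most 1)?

Tree (level-order array): [5, None, 8, None, 9, None, 11, None, 14, None, 24, None, 27, None, 30, None, 35, None, 36, None, 43]
Definition: a tree is height-balanced if, at every node, |h(left) - h(right)| <= 1 (empty subtree has height -1).
Bottom-up per-node check:
  node 43: h_left=-1, h_right=-1, diff=0 [OK], height=0
  node 36: h_left=-1, h_right=0, diff=1 [OK], height=1
  node 35: h_left=-1, h_right=1, diff=2 [FAIL (|-1-1|=2 > 1)], height=2
  node 30: h_left=-1, h_right=2, diff=3 [FAIL (|-1-2|=3 > 1)], height=3
  node 27: h_left=-1, h_right=3, diff=4 [FAIL (|-1-3|=4 > 1)], height=4
  node 24: h_left=-1, h_right=4, diff=5 [FAIL (|-1-4|=5 > 1)], height=5
  node 14: h_left=-1, h_right=5, diff=6 [FAIL (|-1-5|=6 > 1)], height=6
  node 11: h_left=-1, h_right=6, diff=7 [FAIL (|-1-6|=7 > 1)], height=7
  node 9: h_left=-1, h_right=7, diff=8 [FAIL (|-1-7|=8 > 1)], height=8
  node 8: h_left=-1, h_right=8, diff=9 [FAIL (|-1-8|=9 > 1)], height=9
  node 5: h_left=-1, h_right=9, diff=10 [FAIL (|-1-9|=10 > 1)], height=10
Node 35 violates the condition: |-1 - 1| = 2 > 1.
Result: Not balanced


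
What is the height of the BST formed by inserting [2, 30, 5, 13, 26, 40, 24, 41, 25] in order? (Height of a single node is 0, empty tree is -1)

Insertion order: [2, 30, 5, 13, 26, 40, 24, 41, 25]
Tree (level-order array): [2, None, 30, 5, 40, None, 13, None, 41, None, 26, None, None, 24, None, None, 25]
Compute height bottom-up (empty subtree = -1):
  height(25) = 1 + max(-1, -1) = 0
  height(24) = 1 + max(-1, 0) = 1
  height(26) = 1 + max(1, -1) = 2
  height(13) = 1 + max(-1, 2) = 3
  height(5) = 1 + max(-1, 3) = 4
  height(41) = 1 + max(-1, -1) = 0
  height(40) = 1 + max(-1, 0) = 1
  height(30) = 1 + max(4, 1) = 5
  height(2) = 1 + max(-1, 5) = 6
Height = 6


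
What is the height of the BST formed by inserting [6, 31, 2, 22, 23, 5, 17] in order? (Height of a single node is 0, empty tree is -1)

Insertion order: [6, 31, 2, 22, 23, 5, 17]
Tree (level-order array): [6, 2, 31, None, 5, 22, None, None, None, 17, 23]
Compute height bottom-up (empty subtree = -1):
  height(5) = 1 + max(-1, -1) = 0
  height(2) = 1 + max(-1, 0) = 1
  height(17) = 1 + max(-1, -1) = 0
  height(23) = 1 + max(-1, -1) = 0
  height(22) = 1 + max(0, 0) = 1
  height(31) = 1 + max(1, -1) = 2
  height(6) = 1 + max(1, 2) = 3
Height = 3


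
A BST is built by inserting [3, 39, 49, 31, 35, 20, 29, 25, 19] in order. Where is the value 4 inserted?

Starting tree (level order): [3, None, 39, 31, 49, 20, 35, None, None, 19, 29, None, None, None, None, 25]
Insertion path: 3 -> 39 -> 31 -> 20 -> 19
Result: insert 4 as left child of 19
Final tree (level order): [3, None, 39, 31, 49, 20, 35, None, None, 19, 29, None, None, 4, None, 25]


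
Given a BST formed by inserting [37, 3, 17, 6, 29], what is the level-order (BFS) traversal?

Tree insertion order: [37, 3, 17, 6, 29]
Tree (level-order array): [37, 3, None, None, 17, 6, 29]
BFS from the root, enqueuing left then right child of each popped node:
  queue [37] -> pop 37, enqueue [3], visited so far: [37]
  queue [3] -> pop 3, enqueue [17], visited so far: [37, 3]
  queue [17] -> pop 17, enqueue [6, 29], visited so far: [37, 3, 17]
  queue [6, 29] -> pop 6, enqueue [none], visited so far: [37, 3, 17, 6]
  queue [29] -> pop 29, enqueue [none], visited so far: [37, 3, 17, 6, 29]
Result: [37, 3, 17, 6, 29]


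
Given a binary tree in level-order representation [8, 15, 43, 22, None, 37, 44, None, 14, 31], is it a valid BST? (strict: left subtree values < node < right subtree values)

Level-order array: [8, 15, 43, 22, None, 37, 44, None, 14, 31]
Validate using subtree bounds (lo, hi): at each node, require lo < value < hi,
then recurse left with hi=value and right with lo=value.
Preorder trace (stopping at first violation):
  at node 8 with bounds (-inf, +inf): OK
  at node 15 with bounds (-inf, 8): VIOLATION
Node 15 violates its bound: not (-inf < 15 < 8).
Result: Not a valid BST


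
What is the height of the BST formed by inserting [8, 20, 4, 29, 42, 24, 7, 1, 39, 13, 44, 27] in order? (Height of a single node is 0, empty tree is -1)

Insertion order: [8, 20, 4, 29, 42, 24, 7, 1, 39, 13, 44, 27]
Tree (level-order array): [8, 4, 20, 1, 7, 13, 29, None, None, None, None, None, None, 24, 42, None, 27, 39, 44]
Compute height bottom-up (empty subtree = -1):
  height(1) = 1 + max(-1, -1) = 0
  height(7) = 1 + max(-1, -1) = 0
  height(4) = 1 + max(0, 0) = 1
  height(13) = 1 + max(-1, -1) = 0
  height(27) = 1 + max(-1, -1) = 0
  height(24) = 1 + max(-1, 0) = 1
  height(39) = 1 + max(-1, -1) = 0
  height(44) = 1 + max(-1, -1) = 0
  height(42) = 1 + max(0, 0) = 1
  height(29) = 1 + max(1, 1) = 2
  height(20) = 1 + max(0, 2) = 3
  height(8) = 1 + max(1, 3) = 4
Height = 4


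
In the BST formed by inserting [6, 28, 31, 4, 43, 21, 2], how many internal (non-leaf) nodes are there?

Tree built from: [6, 28, 31, 4, 43, 21, 2]
Tree (level-order array): [6, 4, 28, 2, None, 21, 31, None, None, None, None, None, 43]
Rule: An internal node has at least one child.
Per-node child counts:
  node 6: 2 child(ren)
  node 4: 1 child(ren)
  node 2: 0 child(ren)
  node 28: 2 child(ren)
  node 21: 0 child(ren)
  node 31: 1 child(ren)
  node 43: 0 child(ren)
Matching nodes: [6, 4, 28, 31]
Count of internal (non-leaf) nodes: 4


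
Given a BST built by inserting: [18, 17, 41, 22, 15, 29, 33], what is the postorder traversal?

Tree insertion order: [18, 17, 41, 22, 15, 29, 33]
Tree (level-order array): [18, 17, 41, 15, None, 22, None, None, None, None, 29, None, 33]
Postorder traversal: [15, 17, 33, 29, 22, 41, 18]


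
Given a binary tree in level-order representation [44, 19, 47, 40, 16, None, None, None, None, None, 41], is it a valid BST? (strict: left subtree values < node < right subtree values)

Level-order array: [44, 19, 47, 40, 16, None, None, None, None, None, 41]
Validate using subtree bounds (lo, hi): at each node, require lo < value < hi,
then recurse left with hi=value and right with lo=value.
Preorder trace (stopping at first violation):
  at node 44 with bounds (-inf, +inf): OK
  at node 19 with bounds (-inf, 44): OK
  at node 40 with bounds (-inf, 19): VIOLATION
Node 40 violates its bound: not (-inf < 40 < 19).
Result: Not a valid BST


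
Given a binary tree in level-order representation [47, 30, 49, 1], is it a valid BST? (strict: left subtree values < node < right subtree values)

Level-order array: [47, 30, 49, 1]
Validate using subtree bounds (lo, hi): at each node, require lo < value < hi,
then recurse left with hi=value and right with lo=value.
Preorder trace (stopping at first violation):
  at node 47 with bounds (-inf, +inf): OK
  at node 30 with bounds (-inf, 47): OK
  at node 1 with bounds (-inf, 30): OK
  at node 49 with bounds (47, +inf): OK
No violation found at any node.
Result: Valid BST


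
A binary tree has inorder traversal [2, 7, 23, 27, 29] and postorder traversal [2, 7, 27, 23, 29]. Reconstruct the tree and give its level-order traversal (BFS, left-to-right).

Inorder:   [2, 7, 23, 27, 29]
Postorder: [2, 7, 27, 23, 29]
Algorithm: postorder visits root last, so walk postorder right-to-left;
each value is the root of the current inorder slice — split it at that
value, recurse on the right subtree first, then the left.
Recursive splits:
  root=29; inorder splits into left=[2, 7, 23, 27], right=[]
  root=23; inorder splits into left=[2, 7], right=[27]
  root=27; inorder splits into left=[], right=[]
  root=7; inorder splits into left=[2], right=[]
  root=2; inorder splits into left=[], right=[]
Reconstructed level-order: [29, 23, 7, 27, 2]
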